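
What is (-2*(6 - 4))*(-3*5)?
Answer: 60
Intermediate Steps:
(-2*(6 - 4))*(-3*5) = -2*2*(-15) = -4*(-15) = 60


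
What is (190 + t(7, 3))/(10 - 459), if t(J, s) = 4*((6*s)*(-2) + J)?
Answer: -74/449 ≈ -0.16481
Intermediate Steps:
t(J, s) = -48*s + 4*J (t(J, s) = 4*(-12*s + J) = 4*(J - 12*s) = -48*s + 4*J)
(190 + t(7, 3))/(10 - 459) = (190 + (-48*3 + 4*7))/(10 - 459) = (190 + (-144 + 28))/(-449) = (190 - 116)*(-1/449) = 74*(-1/449) = -74/449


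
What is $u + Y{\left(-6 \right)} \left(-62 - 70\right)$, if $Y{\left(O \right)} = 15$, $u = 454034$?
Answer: $452054$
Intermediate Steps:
$u + Y{\left(-6 \right)} \left(-62 - 70\right) = 454034 + 15 \left(-62 - 70\right) = 454034 + 15 \left(-132\right) = 454034 - 1980 = 452054$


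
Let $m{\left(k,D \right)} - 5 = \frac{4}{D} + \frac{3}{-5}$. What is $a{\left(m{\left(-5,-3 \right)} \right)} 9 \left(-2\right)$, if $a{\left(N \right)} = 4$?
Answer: $-72$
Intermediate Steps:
$m{\left(k,D \right)} = \frac{22}{5} + \frac{4}{D}$ ($m{\left(k,D \right)} = 5 + \left(\frac{4}{D} + \frac{3}{-5}\right) = 5 + \left(\frac{4}{D} + 3 \left(- \frac{1}{5}\right)\right) = 5 - \left(\frac{3}{5} - \frac{4}{D}\right) = \frac{22}{5} + \frac{4}{D}$)
$a{\left(m{\left(-5,-3 \right)} \right)} 9 \left(-2\right) = 4 \cdot 9 \left(-2\right) = 36 \left(-2\right) = -72$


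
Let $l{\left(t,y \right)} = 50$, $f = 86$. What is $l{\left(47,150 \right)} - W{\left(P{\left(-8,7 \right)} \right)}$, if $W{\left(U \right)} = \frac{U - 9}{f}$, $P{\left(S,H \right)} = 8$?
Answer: $\frac{4301}{86} \approx 50.012$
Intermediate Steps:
$W{\left(U \right)} = - \frac{9}{86} + \frac{U}{86}$ ($W{\left(U \right)} = \frac{U - 9}{86} = \left(U - 9\right) \frac{1}{86} = \left(-9 + U\right) \frac{1}{86} = - \frac{9}{86} + \frac{U}{86}$)
$l{\left(47,150 \right)} - W{\left(P{\left(-8,7 \right)} \right)} = 50 - \left(- \frac{9}{86} + \frac{1}{86} \cdot 8\right) = 50 - \left(- \frac{9}{86} + \frac{4}{43}\right) = 50 - - \frac{1}{86} = 50 + \frac{1}{86} = \frac{4301}{86}$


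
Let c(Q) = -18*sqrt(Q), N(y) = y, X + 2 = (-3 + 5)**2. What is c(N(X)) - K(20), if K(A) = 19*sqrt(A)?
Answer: -38*sqrt(5) - 18*sqrt(2) ≈ -110.43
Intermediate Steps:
X = 2 (X = -2 + (-3 + 5)**2 = -2 + 2**2 = -2 + 4 = 2)
c(N(X)) - K(20) = -18*sqrt(2) - 19*sqrt(20) = -18*sqrt(2) - 19*2*sqrt(5) = -18*sqrt(2) - 38*sqrt(5) = -38*sqrt(5) - 18*sqrt(2)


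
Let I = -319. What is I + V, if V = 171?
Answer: -148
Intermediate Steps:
I + V = -319 + 171 = -148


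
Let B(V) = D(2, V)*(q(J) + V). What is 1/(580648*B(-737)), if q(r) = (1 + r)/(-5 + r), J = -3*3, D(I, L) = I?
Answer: -7/5986480880 ≈ -1.1693e-9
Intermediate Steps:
J = -9
q(r) = (1 + r)/(-5 + r)
B(V) = 8/7 + 2*V (B(V) = 2*((1 - 9)/(-5 - 9) + V) = 2*(-8/(-14) + V) = 2*(-1/14*(-8) + V) = 2*(4/7 + V) = 8/7 + 2*V)
1/(580648*B(-737)) = 1/(580648*(8/7 + 2*(-737))) = 1/(580648*(8/7 - 1474)) = 1/(580648*(-10310/7)) = (1/580648)*(-7/10310) = -7/5986480880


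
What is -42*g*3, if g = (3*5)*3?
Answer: -5670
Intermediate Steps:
g = 45 (g = 15*3 = 45)
-42*g*3 = -42*45*3 = -1890*3 = -5670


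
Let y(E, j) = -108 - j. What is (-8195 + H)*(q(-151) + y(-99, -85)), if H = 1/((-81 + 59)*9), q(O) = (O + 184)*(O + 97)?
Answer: 2928812855/198 ≈ 1.4792e+7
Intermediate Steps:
q(O) = (97 + O)*(184 + O) (q(O) = (184 + O)*(97 + O) = (97 + O)*(184 + O))
H = -1/198 (H = 1/(-22*9) = 1/(-198) = -1/198 ≈ -0.0050505)
(-8195 + H)*(q(-151) + y(-99, -85)) = (-8195 - 1/198)*((17848 + (-151)² + 281*(-151)) + (-108 - 1*(-85))) = -1622611*((17848 + 22801 - 42431) + (-108 + 85))/198 = -1622611*(-1782 - 23)/198 = -1622611/198*(-1805) = 2928812855/198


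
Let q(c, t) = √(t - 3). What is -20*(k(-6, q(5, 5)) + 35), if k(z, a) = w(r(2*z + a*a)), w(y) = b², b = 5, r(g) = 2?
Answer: -1200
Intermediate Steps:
q(c, t) = √(-3 + t)
w(y) = 25 (w(y) = 5² = 25)
k(z, a) = 25
-20*(k(-6, q(5, 5)) + 35) = -20*(25 + 35) = -20*60 = -1200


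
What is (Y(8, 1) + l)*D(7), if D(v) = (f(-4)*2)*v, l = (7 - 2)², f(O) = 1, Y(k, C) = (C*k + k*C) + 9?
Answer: 700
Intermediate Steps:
Y(k, C) = 9 + 2*C*k (Y(k, C) = (C*k + C*k) + 9 = 2*C*k + 9 = 9 + 2*C*k)
l = 25 (l = 5² = 25)
D(v) = 2*v (D(v) = (1*2)*v = 2*v)
(Y(8, 1) + l)*D(7) = ((9 + 2*1*8) + 25)*(2*7) = ((9 + 16) + 25)*14 = (25 + 25)*14 = 50*14 = 700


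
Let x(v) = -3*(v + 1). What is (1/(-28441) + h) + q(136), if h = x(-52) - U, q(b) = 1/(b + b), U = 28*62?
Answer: -720351991/455056 ≈ -1583.0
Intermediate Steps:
x(v) = -3 - 3*v (x(v) = -3*(1 + v) = -3 - 3*v)
U = 1736
q(b) = 1/(2*b)
h = -1583 (h = (-3 - 3*(-52)) - 1*1736 = (-3 + 156) - 1736 = 153 - 1736 = -1583)
(1/(-28441) + h) + q(136) = (1/(-28441) - 1583) + (½)/136 = (-1/28441 - 1583) + (½)*(1/136) = -45022104/28441 + 1/272 = -720351991/455056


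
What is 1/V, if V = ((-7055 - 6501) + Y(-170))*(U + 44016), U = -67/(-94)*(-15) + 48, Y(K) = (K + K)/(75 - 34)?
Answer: -1927/1151482646748 ≈ -1.6735e-9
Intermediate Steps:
Y(K) = 2*K/41 (Y(K) = (2*K)/41 = (2*K)*(1/41) = 2*K/41)
U = 3507/94 (U = -67*(-1/94)*(-15) + 48 = (67/94)*(-15) + 48 = -1005/94 + 48 = 3507/94 ≈ 37.309)
V = -1151482646748/1927 (V = ((-7055 - 6501) + (2/41)*(-170))*(3507/94 + 44016) = (-13556 - 340/41)*(4141011/94) = -556136/41*4141011/94 = -1151482646748/1927 ≈ -5.9755e+8)
1/V = 1/(-1151482646748/1927) = -1927/1151482646748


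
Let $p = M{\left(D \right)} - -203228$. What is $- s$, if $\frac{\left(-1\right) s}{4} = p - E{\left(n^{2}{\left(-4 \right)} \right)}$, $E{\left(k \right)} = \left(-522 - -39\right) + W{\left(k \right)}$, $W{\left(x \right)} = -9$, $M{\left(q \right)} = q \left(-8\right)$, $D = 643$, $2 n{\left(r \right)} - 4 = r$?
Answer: $794304$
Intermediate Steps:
$n{\left(r \right)} = 2 + \frac{r}{2}$
$M{\left(q \right)} = - 8 q$
$E{\left(k \right)} = -492$ ($E{\left(k \right)} = \left(-522 - -39\right) - 9 = \left(-522 + 39\right) - 9 = -483 - 9 = -492$)
$p = 198084$ ($p = \left(-8\right) 643 - -203228 = -5144 + 203228 = 198084$)
$s = -794304$ ($s = - 4 \left(198084 - -492\right) = - 4 \left(198084 + 492\right) = \left(-4\right) 198576 = -794304$)
$- s = \left(-1\right) \left(-794304\right) = 794304$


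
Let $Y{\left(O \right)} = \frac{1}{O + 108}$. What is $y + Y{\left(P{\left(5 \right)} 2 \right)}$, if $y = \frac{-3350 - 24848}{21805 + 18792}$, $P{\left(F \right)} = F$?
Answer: $- \frac{3286767}{4790446} \approx -0.68611$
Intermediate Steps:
$y = - \frac{28198}{40597} \approx -0.69458$
$Y{\left(O \right)} = \frac{1}{108 + O}$
$y + Y{\left(P{\left(5 \right)} 2 \right)} = - \frac{28198}{40597} + \frac{1}{108 + 5 \cdot 2} = - \frac{28198}{40597} + \frac{1}{108 + 10} = - \frac{28198}{40597} + \frac{1}{118} = - \frac{3286767}{4790446}$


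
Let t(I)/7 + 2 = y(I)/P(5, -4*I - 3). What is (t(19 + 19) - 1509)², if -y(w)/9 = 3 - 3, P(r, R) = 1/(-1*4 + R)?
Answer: 2319529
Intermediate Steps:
P(r, R) = 1/(-4 + R)
y(w) = 0 (y(w) = -9*(3 - 3) = -9*0 = 0)
t(I) = -14 (t(I) = -14 + 7*(0/(1/(-4 + (-4*I - 3)))) = -14 + 7*(0/(1/(-4 + (-3 - 4*I)))) = -14 + 7*(0/(1/(-7 - 4*I))) = -14 + 7*(0*(-7 - 4*I)) = -14 + 7*0 = -14 + 0 = -14)
(t(19 + 19) - 1509)² = (-14 - 1509)² = (-1523)² = 2319529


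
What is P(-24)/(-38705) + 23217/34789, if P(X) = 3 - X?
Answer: 897674682/1346508245 ≈ 0.66667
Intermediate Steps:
P(-24)/(-38705) + 23217/34789 = (3 - 1*(-24))/(-38705) + 23217/34789 = (3 + 24)*(-1/38705) + 23217*(1/34789) = 27*(-1/38705) + 23217/34789 = -27/38705 + 23217/34789 = 897674682/1346508245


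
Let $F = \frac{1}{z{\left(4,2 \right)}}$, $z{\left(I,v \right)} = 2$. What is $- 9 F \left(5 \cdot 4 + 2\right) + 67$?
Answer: $-32$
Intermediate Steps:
$F = \frac{1}{2} \approx 0.5$
$- 9 F \left(5 \cdot 4 + 2\right) + 67 = \left(-9\right) \frac{1}{2} \left(5 \cdot 4 + 2\right) + 67 = - \frac{9 \left(20 + 2\right)}{2} + 67 = \left(- \frac{9}{2}\right) 22 + 67 = -99 + 67 = -32$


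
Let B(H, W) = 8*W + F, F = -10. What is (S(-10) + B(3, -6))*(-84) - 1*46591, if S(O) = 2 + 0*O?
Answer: -41887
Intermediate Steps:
S(O) = 2 (S(O) = 2 + 0 = 2)
B(H, W) = -10 + 8*W (B(H, W) = 8*W - 10 = -10 + 8*W)
(S(-10) + B(3, -6))*(-84) - 1*46591 = (2 + (-10 + 8*(-6)))*(-84) - 1*46591 = (2 + (-10 - 48))*(-84) - 46591 = (2 - 58)*(-84) - 46591 = -56*(-84) - 46591 = 4704 - 46591 = -41887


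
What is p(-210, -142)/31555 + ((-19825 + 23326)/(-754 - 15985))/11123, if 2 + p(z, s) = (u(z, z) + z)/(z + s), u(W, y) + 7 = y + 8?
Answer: -18390083601/413611199924384 ≈ -4.4462e-5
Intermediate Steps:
u(W, y) = 1 + y (u(W, y) = -7 + (y + 8) = -7 + (8 + y) = 1 + y)
p(z, s) = -2 + (1 + 2*z)/(s + z) (p(z, s) = -2 + ((1 + z) + z)/(z + s) = -2 + (1 + 2*z)/(s + z))
p(-210, -142)/31555 + ((-19825 + 23326)/(-754 - 15985))/11123 = ((1 - 2*(-142))/(-142 - 210))/31555 + ((-19825 + 23326)/(-754 - 15985))/11123 = ((1 + 284)/(-352))*(1/31555) + (3501/(-16739))*(1/11123) = -1/352*285*(1/31555) + (3501*(-1/16739))*(1/11123) = -285/352*1/31555 - 3501/16739*1/11123 = -57/2221472 - 3501/186187897 = -18390083601/413611199924384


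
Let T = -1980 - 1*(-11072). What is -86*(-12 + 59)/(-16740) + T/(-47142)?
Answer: 355073/7307010 ≈ 0.048593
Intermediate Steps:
T = 9092 (T = -1980 + 11072 = 9092)
-86*(-12 + 59)/(-16740) + T/(-47142) = -86*(-12 + 59)/(-16740) + 9092/(-47142) = -86*47*(-1/16740) + 9092*(-1/47142) = -4042*(-1/16740) - 4546/23571 = 2021/8370 - 4546/23571 = 355073/7307010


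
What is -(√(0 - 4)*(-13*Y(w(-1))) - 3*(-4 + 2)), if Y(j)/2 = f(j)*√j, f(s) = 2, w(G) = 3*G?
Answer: -6 - 104*√3 ≈ -186.13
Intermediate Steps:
Y(j) = 4*√j (Y(j) = 2*(2*√j) = 4*√j)
-(√(0 - 4)*(-13*Y(w(-1))) - 3*(-4 + 2)) = -(√(0 - 4)*(-52*√(3*(-1))) - 3*(-4 + 2)) = -(√(-4)*(-52*√(-3)) - 3*(-2)) = -((2*I)*(-52*I*√3) + 6) = -(104*√3 + 6) = -(6 + 104*√3) = -6 - 104*√3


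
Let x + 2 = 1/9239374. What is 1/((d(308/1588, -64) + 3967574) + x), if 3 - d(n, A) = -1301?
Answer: 9239374/36669929723625 ≈ 2.5196e-7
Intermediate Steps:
d(n, A) = 1304 (d(n, A) = 3 - 1*(-1301) = 3 + 1301 = 1304)
x = -18478747/9239374 (x = -2 + 1/9239374 = -18478747/9239374 ≈ -2.0000)
1/((d(308/1588, -64) + 3967574) + x) = 1/((1304 + 3967574) - 18478747/9239374) = 1/(3968878 - 18478747/9239374) = 1/(36669929723625/9239374) = 9239374/36669929723625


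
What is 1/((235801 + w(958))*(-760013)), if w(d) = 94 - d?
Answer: -1/178555174181 ≈ -5.6005e-12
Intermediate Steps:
1/((235801 + w(958))*(-760013)) = 1/((235801 + (94 - 1*958))*(-760013)) = -1/760013/(235801 + (94 - 958)) = -1/760013/(235801 - 864) = -1/760013/234937 = (1/234937)*(-1/760013) = -1/178555174181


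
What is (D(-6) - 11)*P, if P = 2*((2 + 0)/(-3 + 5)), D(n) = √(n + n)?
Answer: -22 + 4*I*√3 ≈ -22.0 + 6.9282*I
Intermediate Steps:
D(n) = √2*√n (D(n) = √(2*n) = √2*√n)
P = 2 (P = 2*(2/2) = 2*(2*(½)) = 2*1 = 2)
(D(-6) - 11)*P = (√2*√(-6) - 11)*2 = (√2*(I*√6) - 11)*2 = (2*I*√3 - 11)*2 = (-11 + 2*I*√3)*2 = -22 + 4*I*√3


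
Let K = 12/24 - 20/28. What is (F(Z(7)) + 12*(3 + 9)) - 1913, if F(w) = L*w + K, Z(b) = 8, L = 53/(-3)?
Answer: -80243/42 ≈ -1910.5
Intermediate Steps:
K = -3/14 (K = 12*(1/24) - 20*1/28 = 1/2 - 5/7 = -3/14 ≈ -0.21429)
L = -53/3 (L = 53*(-1/3) = -53/3 ≈ -17.667)
F(w) = -3/14 - 53*w/3 (F(w) = -53*w/3 - 3/14 = -3/14 - 53*w/3)
(F(Z(7)) + 12*(3 + 9)) - 1913 = ((-3/14 - 53/3*8) + 12*(3 + 9)) - 1913 = ((-3/14 - 424/3) + 12*12) - 1913 = (-5945/42 + 144) - 1913 = 103/42 - 1913 = -80243/42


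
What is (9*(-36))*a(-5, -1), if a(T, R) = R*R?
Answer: -324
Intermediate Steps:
a(T, R) = R**2
(9*(-36))*a(-5, -1) = (9*(-36))*(-1)**2 = -324*1 = -324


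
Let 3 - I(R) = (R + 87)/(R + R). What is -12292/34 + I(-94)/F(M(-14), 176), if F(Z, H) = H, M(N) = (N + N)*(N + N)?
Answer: -203349379/562496 ≈ -361.51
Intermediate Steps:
M(N) = 4*N² (M(N) = (2*N)*(2*N) = 4*N²)
I(R) = 3 - (87 + R)/(2*R) (I(R) = 3 - (R + 87)/(R + R) = 3 - (87 + R)/(2*R))
-12292/34 + I(-94)/F(M(-14), 176) = -12292/34 + ((½)*(-87 + 5*(-94))/(-94))/176 = -12292*1/34 + ((½)*(-1/94)*(-87 - 470))*(1/176) = -6146/17 + ((½)*(-1/94)*(-557))*(1/176) = -6146/17 + (557/188)*(1/176) = -6146/17 + 557/33088 = -203349379/562496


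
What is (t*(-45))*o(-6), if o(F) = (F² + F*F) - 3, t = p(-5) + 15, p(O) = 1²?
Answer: -49680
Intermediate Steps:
p(O) = 1
t = 16 (t = 1 + 15 = 16)
o(F) = -3 + 2*F² (o(F) = (F² + F²) - 3 = 2*F² - 3 = -3 + 2*F²)
(t*(-45))*o(-6) = (16*(-45))*(-3 + 2*(-6)²) = -720*(-3 + 2*36) = -720*(-3 + 72) = -720*69 = -49680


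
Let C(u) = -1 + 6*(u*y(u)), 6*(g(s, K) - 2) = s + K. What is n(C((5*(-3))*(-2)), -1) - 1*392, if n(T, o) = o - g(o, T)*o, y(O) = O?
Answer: 1526/3 ≈ 508.67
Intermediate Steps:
g(s, K) = 2 + K/6 + s/6 (g(s, K) = 2 + (s + K)/6 = 2 + (K + s)/6 = 2 + (K/6 + s/6) = 2 + K/6 + s/6)
C(u) = -1 + 6*u² (C(u) = -1 + 6*(u*u) = -1 + 6*u²)
n(T, o) = o - o*(2 + T/6 + o/6) (n(T, o) = o - (2 + T/6 + o/6)*o = o - o*(2 + T/6 + o/6))
n(C((5*(-3))*(-2)), -1) - 1*392 = -⅙*(-1)*(6 + (-1 + 6*((5*(-3))*(-2))²) - 1) - 1*392 = -⅙*(-1)*(6 + (-1 + 6*(-15*(-2))²) - 1) - 392 = -⅙*(-1)*(6 + (-1 + 6*30²) - 1) - 392 = -⅙*(-1)*(6 + (-1 + 6*900) - 1) - 392 = -⅙*(-1)*(6 + (-1 + 5400) - 1) - 392 = -⅙*(-1)*(6 + 5399 - 1) - 392 = -⅙*(-1)*5404 - 392 = 2702/3 - 392 = 1526/3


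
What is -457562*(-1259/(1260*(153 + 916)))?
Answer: 41147897/96210 ≈ 427.69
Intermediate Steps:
-457562*(-1259/(1260*(153 + 916))) = -457562/((1260*(-1/1259))*1069) = -457562/((-1260/1259*1069)) = -457562/(-1346940/1259) = -457562*(-1259/1346940) = 41147897/96210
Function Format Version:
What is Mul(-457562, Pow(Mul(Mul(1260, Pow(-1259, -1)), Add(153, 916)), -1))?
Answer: Rational(41147897, 96210) ≈ 427.69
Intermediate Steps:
Mul(-457562, Pow(Mul(Mul(1260, Pow(-1259, -1)), Add(153, 916)), -1)) = Mul(-457562, Pow(Mul(Mul(1260, Rational(-1, 1259)), 1069), -1)) = Mul(-457562, Pow(Mul(Rational(-1260, 1259), 1069), -1)) = Mul(-457562, Pow(Rational(-1346940, 1259), -1)) = Mul(-457562, Rational(-1259, 1346940)) = Rational(41147897, 96210)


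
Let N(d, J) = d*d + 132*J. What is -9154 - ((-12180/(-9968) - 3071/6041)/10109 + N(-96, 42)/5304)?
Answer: -43994888394661175/4804622867044 ≈ -9156.8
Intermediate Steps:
N(d, J) = d² + 132*J
-9154 - ((-12180/(-9968) - 3071/6041)/10109 + N(-96, 42)/5304) = -9154 - ((-12180/(-9968) - 3071/6041)/10109 + ((-96)² + 132*42)/5304) = -9154 - ((-12180*(-1/9968) - 3071*1/6041)*(1/10109) + (9216 + 5544)*(1/5304)) = -9154 - ((435/356 - 3071/6041)*(1/10109) + 14760*(1/5304)) = -9154 - ((1534559/2150596)*(1/10109) + 615/221) = -9154 - (1534559/21740374964 + 615/221) = -9154 - 1*13370669740399/4804622867044 = -9154 - 13370669740399/4804622867044 = -43994888394661175/4804622867044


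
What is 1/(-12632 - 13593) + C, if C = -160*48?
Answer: -201408001/26225 ≈ -7680.0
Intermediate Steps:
C = -7680
1/(-12632 - 13593) + C = 1/(-12632 - 13593) - 7680 = 1/(-26225) - 7680 = -1/26225 - 7680 = -201408001/26225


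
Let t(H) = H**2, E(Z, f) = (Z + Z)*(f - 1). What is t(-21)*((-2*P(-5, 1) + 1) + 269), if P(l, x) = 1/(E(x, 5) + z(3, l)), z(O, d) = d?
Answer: 118776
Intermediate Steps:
E(Z, f) = 2*Z*(-1 + f) (E(Z, f) = (2*Z)*(-1 + f) = 2*Z*(-1 + f))
P(l, x) = 1/(l + 8*x) (P(l, x) = 1/(2*x*(-1 + 5) + l) = 1/(2*x*4 + l) = 1/(8*x + l) = 1/(l + 8*x))
t(-21)*((-2*P(-5, 1) + 1) + 269) = (-21)**2*((-2/(-5 + 8*1) + 1) + 269) = 441*((-2/(-5 + 8) + 1) + 269) = 441*((-2/3 + 1) + 269) = 441*(1/3 + 269) = 441*(808/3) = 118776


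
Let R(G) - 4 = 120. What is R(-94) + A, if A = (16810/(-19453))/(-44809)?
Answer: 108087031958/871669477 ≈ 124.00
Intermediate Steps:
R(G) = 124 (R(G) = 4 + 120 = 124)
A = 16810/871669477 (A = (16810*(-1/19453))*(-1/44809) = -16810/19453*(-1/44809) = 16810/871669477 ≈ 1.9285e-5)
R(-94) + A = 124 + 16810/871669477 = 108087031958/871669477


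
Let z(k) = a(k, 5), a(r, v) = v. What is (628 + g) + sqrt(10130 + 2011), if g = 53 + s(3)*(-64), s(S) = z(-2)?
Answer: 361 + 3*sqrt(1349) ≈ 471.19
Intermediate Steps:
z(k) = 5
s(S) = 5
g = -267 (g = 53 + 5*(-64) = 53 - 320 = -267)
(628 + g) + sqrt(10130 + 2011) = (628 - 267) + sqrt(10130 + 2011) = 361 + sqrt(12141) = 361 + 3*sqrt(1349)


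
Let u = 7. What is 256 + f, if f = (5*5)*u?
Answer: 431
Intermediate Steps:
f = 175 (f = (5*5)*7 = 25*7 = 175)
256 + f = 256 + 175 = 431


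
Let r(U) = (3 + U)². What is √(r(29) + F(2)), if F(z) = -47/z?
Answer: √4002/2 ≈ 31.631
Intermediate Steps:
√(r(29) + F(2)) = √((3 + 29)² - 47/2) = √(32² - 47*½) = √(1024 - 47/2) = √(2001/2) = √4002/2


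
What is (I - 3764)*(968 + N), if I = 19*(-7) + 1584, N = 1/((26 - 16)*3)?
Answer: -22390611/10 ≈ -2.2391e+6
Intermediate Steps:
N = 1/30 (N = 1/(10*3) = 1/30 ≈ 0.033333)
I = 1451 (I = -133 + 1584 = 1451)
(I - 3764)*(968 + N) = (1451 - 3764)*(968 + 1/30) = -2313*29041/30 = -22390611/10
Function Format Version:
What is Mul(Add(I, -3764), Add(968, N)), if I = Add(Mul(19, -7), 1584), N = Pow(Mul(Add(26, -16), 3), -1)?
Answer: Rational(-22390611, 10) ≈ -2.2391e+6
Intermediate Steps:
N = Rational(1, 30) (N = Pow(Mul(10, 3), -1) = Pow(30, -1) = Rational(1, 30) ≈ 0.033333)
I = 1451 (I = Add(-133, 1584) = 1451)
Mul(Add(I, -3764), Add(968, N)) = Mul(Add(1451, -3764), Add(968, Rational(1, 30))) = Mul(-2313, Rational(29041, 30)) = Rational(-22390611, 10)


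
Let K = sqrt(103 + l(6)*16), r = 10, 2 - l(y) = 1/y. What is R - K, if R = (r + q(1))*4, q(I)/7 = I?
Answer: 68 - sqrt(1191)/3 ≈ 56.496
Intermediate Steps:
l(y) = 2 - 1/y
q(I) = 7*I
R = 68 (R = (10 + 7*1)*4 = (10 + 7)*4 = 17*4 = 68)
K = sqrt(1191)/3 (K = sqrt(103 + (2 - 1/6)*16) = sqrt(103 + (11/6)*16) = sqrt(103 + 88/3) = sqrt(397/3) = sqrt(1191)/3 ≈ 11.504)
R - K = 68 - sqrt(1191)/3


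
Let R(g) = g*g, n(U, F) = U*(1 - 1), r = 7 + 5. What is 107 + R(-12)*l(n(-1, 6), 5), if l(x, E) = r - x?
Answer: 1835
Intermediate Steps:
r = 12
n(U, F) = 0 (n(U, F) = U*0 = 0)
R(g) = g²
l(x, E) = 12 - x
107 + R(-12)*l(n(-1, 6), 5) = 107 + (-12)²*(12 - 1*0) = 107 + 144*(12 + 0) = 107 + 144*12 = 107 + 1728 = 1835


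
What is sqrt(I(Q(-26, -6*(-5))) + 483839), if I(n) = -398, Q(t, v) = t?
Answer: sqrt(483441) ≈ 695.30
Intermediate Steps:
sqrt(I(Q(-26, -6*(-5))) + 483839) = sqrt(-398 + 483839) = sqrt(483441)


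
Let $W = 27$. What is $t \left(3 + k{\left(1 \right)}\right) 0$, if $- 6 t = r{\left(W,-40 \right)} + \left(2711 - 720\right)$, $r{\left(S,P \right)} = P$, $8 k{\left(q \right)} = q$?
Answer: $0$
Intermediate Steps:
$k{\left(q \right)} = \frac{q}{8}$
$t = - \frac{1951}{6}$ ($t = - \frac{-40 + \left(2711 - 720\right)}{6} = - \frac{-40 + 1991}{6} = \left(- \frac{1}{6}\right) 1951 = - \frac{1951}{6} \approx -325.17$)
$t \left(3 + k{\left(1 \right)}\right) 0 = - \frac{1951 \left(3 + \frac{1}{8} \cdot 1\right) 0}{6} = - \frac{1951 \left(3 + \frac{1}{8}\right) 0}{6} = - \frac{1951 \cdot \frac{25}{8} \cdot 0}{6} = \left(- \frac{1951}{6}\right) 0 = 0$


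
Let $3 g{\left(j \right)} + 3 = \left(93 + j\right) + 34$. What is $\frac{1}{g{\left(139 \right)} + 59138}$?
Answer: $\frac{3}{177677} \approx 1.6885 \cdot 10^{-5}$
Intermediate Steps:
$g{\left(j \right)} = \frac{124}{3} + \frac{j}{3}$ ($g{\left(j \right)} = -1 + \frac{\left(93 + j\right) + 34}{3} = -1 + \frac{127 + j}{3} = -1 + \left(\frac{127}{3} + \frac{j}{3}\right) = \frac{124}{3} + \frac{j}{3}$)
$\frac{1}{g{\left(139 \right)} + 59138} = \frac{1}{\left(\frac{124}{3} + \frac{1}{3} \cdot 139\right) + 59138} = \frac{1}{\left(\frac{124}{3} + \frac{139}{3}\right) + 59138} = \frac{1}{\frac{263}{3} + 59138} = \frac{1}{\frac{177677}{3}} = \frac{3}{177677}$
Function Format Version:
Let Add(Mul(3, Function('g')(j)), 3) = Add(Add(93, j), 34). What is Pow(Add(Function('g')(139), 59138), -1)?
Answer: Rational(3, 177677) ≈ 1.6885e-5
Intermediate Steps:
Function('g')(j) = Add(Rational(124, 3), Mul(Rational(1, 3), j)) (Function('g')(j) = Add(-1, Mul(Rational(1, 3), Add(Add(93, j), 34))) = Add(-1, Mul(Rational(1, 3), Add(127, j))) = Add(-1, Add(Rational(127, 3), Mul(Rational(1, 3), j))) = Add(Rational(124, 3), Mul(Rational(1, 3), j)))
Pow(Add(Function('g')(139), 59138), -1) = Pow(Add(Add(Rational(124, 3), Mul(Rational(1, 3), 139)), 59138), -1) = Pow(Add(Add(Rational(124, 3), Rational(139, 3)), 59138), -1) = Pow(Add(Rational(263, 3), 59138), -1) = Pow(Rational(177677, 3), -1) = Rational(3, 177677)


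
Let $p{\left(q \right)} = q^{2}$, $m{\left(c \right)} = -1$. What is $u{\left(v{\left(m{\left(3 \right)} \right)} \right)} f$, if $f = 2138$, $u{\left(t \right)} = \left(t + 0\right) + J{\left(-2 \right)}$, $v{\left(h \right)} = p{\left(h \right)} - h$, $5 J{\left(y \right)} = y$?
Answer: $\frac{17104}{5} \approx 3420.8$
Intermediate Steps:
$J{\left(y \right)} = \frac{y}{5}$
$v{\left(h \right)} = h^{2} - h$
$u{\left(t \right)} = - \frac{2}{5} + t$ ($u{\left(t \right)} = \left(t + 0\right) + \frac{1}{5} \left(-2\right) = t - \frac{2}{5} = - \frac{2}{5} + t$)
$u{\left(v{\left(m{\left(3 \right)} \right)} \right)} f = \left(- \frac{2}{5} - \left(-1 - 1\right)\right) 2138 = \left(- \frac{2}{5} - -2\right) 2138 = \left(- \frac{2}{5} + 2\right) 2138 = \frac{8}{5} \cdot 2138 = \frac{17104}{5}$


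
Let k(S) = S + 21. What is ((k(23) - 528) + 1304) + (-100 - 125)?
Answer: 595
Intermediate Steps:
k(S) = 21 + S
((k(23) - 528) + 1304) + (-100 - 125) = (((21 + 23) - 528) + 1304) + (-100 - 125) = ((44 - 528) + 1304) - 225 = (-484 + 1304) - 225 = 820 - 225 = 595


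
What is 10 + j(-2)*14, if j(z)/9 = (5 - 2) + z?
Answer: 136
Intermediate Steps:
j(z) = 27 + 9*z (j(z) = 9*((5 - 2) + z) = 9*(3 + z) = 27 + 9*z)
10 + j(-2)*14 = 10 + (27 + 9*(-2))*14 = 10 + (27 - 18)*14 = 10 + 9*14 = 10 + 126 = 136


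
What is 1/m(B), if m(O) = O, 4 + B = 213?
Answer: 1/209 ≈ 0.0047847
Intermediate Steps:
B = 209 (B = -4 + 213 = 209)
1/m(B) = 1/209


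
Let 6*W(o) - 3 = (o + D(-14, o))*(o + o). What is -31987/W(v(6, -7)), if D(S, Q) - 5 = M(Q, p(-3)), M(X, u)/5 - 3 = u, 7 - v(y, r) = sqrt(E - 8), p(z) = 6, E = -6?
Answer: -191922*I/(128*sqrt(14) + 773*I) ≈ -179.41 - 111.16*I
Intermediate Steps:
v(y, r) = 7 - I*sqrt(14) (v(y, r) = 7 - sqrt(-6 - 8) = 7 - sqrt(-14) = 7 - I*sqrt(14))
M(X, u) = 15 + 5*u
D(S, Q) = 50 (D(S, Q) = 5 + (15 + 5*6) = 5 + (15 + 30) = 5 + 45 = 50)
W(o) = 1/2 + o*(50 + o)/3 (W(o) = 1/2 + ((o + 50)*(o + o))/6 = 1/2 + ((50 + o)*(2*o))/6 = 1/2 + (2*o*(50 + o))/6 = 1/2 + o*(50 + o)/3)
-31987/W(v(6, -7)) = -31987/(1/2 + (7 - I*sqrt(14))**2/3 + 50*(7 - I*sqrt(14))/3) = -31987/(1/2 + (7 - I*sqrt(14))**2/3 + (350/3 - 50*I*sqrt(14)/3)) = -31987/(703/6 + (7 - I*sqrt(14))**2/3 - 50*I*sqrt(14)/3)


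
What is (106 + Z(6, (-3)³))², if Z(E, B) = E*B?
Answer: 3136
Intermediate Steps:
Z(E, B) = B*E
(106 + Z(6, (-3)³))² = (106 + (-3)³*6)² = (106 - 27*6)² = (106 - 162)² = (-56)² = 3136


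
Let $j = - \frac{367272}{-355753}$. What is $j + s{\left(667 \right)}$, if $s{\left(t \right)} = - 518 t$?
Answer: $- \frac{122914428746}{355753} \approx -3.4551 \cdot 10^{5}$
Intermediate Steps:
$j = \frac{367272}{355753}$ ($j = \left(-367272\right) \left(- \frac{1}{355753}\right) = \frac{367272}{355753} \approx 1.0324$)
$j + s{\left(667 \right)} = \frac{367272}{355753} - 345506 = - \frac{122914428746}{355753}$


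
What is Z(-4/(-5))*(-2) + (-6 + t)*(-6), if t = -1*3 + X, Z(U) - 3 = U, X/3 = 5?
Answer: -218/5 ≈ -43.600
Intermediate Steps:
X = 15 (X = 3*5 = 15)
Z(U) = 3 + U
t = 12 (t = -1*3 + 15 = -3 + 15 = 12)
Z(-4/(-5))*(-2) + (-6 + t)*(-6) = (3 - 4/(-5))*(-2) + (-6 + 12)*(-6) = (3 - 4*(-1/5))*(-2) + 6*(-6) = (3 + 4/5)*(-2) - 36 = (19/5)*(-2) - 36 = -38/5 - 36 = -218/5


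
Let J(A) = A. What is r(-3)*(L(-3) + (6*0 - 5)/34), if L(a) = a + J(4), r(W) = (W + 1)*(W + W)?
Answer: 174/17 ≈ 10.235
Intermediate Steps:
r(W) = 2*W*(1 + W) (r(W) = (1 + W)*(2*W) = 2*W*(1 + W))
L(a) = 4 + a (L(a) = a + 4 = 4 + a)
r(-3)*(L(-3) + (6*0 - 5)/34) = (2*(-3)*(1 - 3))*((4 - 3) + (6*0 - 5)/34) = (2*(-3)*(-2))*(1 + (0 - 5)*(1/34)) = 12*(1 - 5*1/34) = 12*(1 - 5/34) = 12*(29/34) = 174/17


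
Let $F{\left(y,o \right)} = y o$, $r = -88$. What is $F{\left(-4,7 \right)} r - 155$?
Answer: $2309$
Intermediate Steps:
$F{\left(y,o \right)} = o y$
$F{\left(-4,7 \right)} r - 155 = 7 \left(-4\right) \left(-88\right) - 155 = \left(-28\right) \left(-88\right) - 155 = 2464 - 155 = 2309$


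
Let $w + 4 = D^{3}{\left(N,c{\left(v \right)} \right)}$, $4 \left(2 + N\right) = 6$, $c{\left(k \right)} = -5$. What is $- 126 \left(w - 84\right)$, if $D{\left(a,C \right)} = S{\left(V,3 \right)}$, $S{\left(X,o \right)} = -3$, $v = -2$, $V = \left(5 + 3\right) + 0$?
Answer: $14490$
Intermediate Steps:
$V = 8$ ($V = 8 + 0 = 8$)
$N = - \frac{1}{2}$ ($N = -2 + \frac{1}{4} \cdot 6 = -2 + \frac{3}{2} = - \frac{1}{2} \approx -0.5$)
$D{\left(a,C \right)} = -3$
$w = -31$ ($w = -4 + \left(-3\right)^{3} = -4 - 27 = -31$)
$- 126 \left(w - 84\right) = - 126 \left(-31 - 84\right) = \left(-126\right) \left(-115\right) = 14490$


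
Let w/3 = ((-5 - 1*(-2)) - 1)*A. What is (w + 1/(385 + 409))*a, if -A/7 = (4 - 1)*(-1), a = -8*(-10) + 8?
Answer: -8803828/397 ≈ -22176.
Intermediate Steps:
a = 88 (a = 80 + 8 = 88)
A = 21 (A = -7*(4 - 1)*(-1) = -21*(-1) = -7*(-3) = 21)
w = -252 (w = 3*(((-5 - 1*(-2)) - 1)*21) = 3*(((-5 + 2) - 1)*21) = 3*((-3 - 1)*21) = 3*(-4*21) = 3*(-84) = -252)
(w + 1/(385 + 409))*a = (-252 + 1/(385 + 409))*88 = (-252 + 1/794)*88 = -200087/794*88 = -8803828/397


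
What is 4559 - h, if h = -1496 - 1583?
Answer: 7638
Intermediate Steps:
h = -3079
4559 - h = 4559 - 1*(-3079) = 4559 + 3079 = 7638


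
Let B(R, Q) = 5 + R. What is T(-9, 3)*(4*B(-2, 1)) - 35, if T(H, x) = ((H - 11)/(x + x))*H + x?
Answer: 361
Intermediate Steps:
T(H, x) = x + H*(-11 + H)/(2*x) (T(H, x) = ((-11 + H)/((2*x)))*H + x = ((-11 + H)*(1/(2*x)))*H + x = ((-11 + H)/(2*x))*H + x = H*(-11 + H)/(2*x) + x = x + H*(-11 + H)/(2*x))
T(-9, 3)*(4*B(-2, 1)) - 35 = ((1/2)*((-9)**2 - 11*(-9) + 2*3**2)/3)*(4*(5 - 2)) - 35 = ((1/2)*(1/3)*(81 + 99 + 2*9))*(4*3) - 35 = ((1/2)*(1/3)*(81 + 99 + 18))*12 - 35 = ((1/2)*(1/3)*198)*12 - 35 = 33*12 - 35 = 396 - 35 = 361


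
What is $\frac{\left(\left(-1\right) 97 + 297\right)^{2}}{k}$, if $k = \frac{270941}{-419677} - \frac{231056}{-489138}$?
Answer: $- \frac{4105599368520000}{17779324973} \approx -2.3092 \cdot 10^{5}$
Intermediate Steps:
$k = - \frac{17779324973}{102639984213}$ ($k = 270941 \left(- \frac{1}{419677}\right) - - \frac{115528}{244569} = - \frac{270941}{419677} + \frac{115528}{244569} = - \frac{17779324973}{102639984213} \approx -0.17322$)
$\frac{\left(\left(-1\right) 97 + 297\right)^{2}}{k} = \frac{\left(\left(-1\right) 97 + 297\right)^{2}}{- \frac{17779324973}{102639984213}} = \left(-97 + 297\right)^{2} \left(- \frac{102639984213}{17779324973}\right) = 200^{2} \left(- \frac{102639984213}{17779324973}\right) = 40000 \left(- \frac{102639984213}{17779324973}\right) = - \frac{4105599368520000}{17779324973}$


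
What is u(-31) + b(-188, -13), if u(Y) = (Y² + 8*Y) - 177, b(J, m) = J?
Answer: 348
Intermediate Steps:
u(Y) = -177 + Y² + 8*Y
u(-31) + b(-188, -13) = (-177 + (-31)² + 8*(-31)) - 188 = (-177 + 961 - 248) - 188 = 536 - 188 = 348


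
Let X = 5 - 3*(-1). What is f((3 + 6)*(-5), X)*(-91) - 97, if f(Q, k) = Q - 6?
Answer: 4544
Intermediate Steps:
X = 8 (X = 5 + 3 = 8)
f(Q, k) = -6 + Q
f((3 + 6)*(-5), X)*(-91) - 97 = (-6 + (3 + 6)*(-5))*(-91) - 97 = (-6 + 9*(-5))*(-91) - 97 = (-6 - 45)*(-91) - 97 = -51*(-91) - 97 = 4641 - 97 = 4544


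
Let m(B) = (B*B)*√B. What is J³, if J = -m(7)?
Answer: -823543*√7 ≈ -2.1789e+6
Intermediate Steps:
m(B) = B^(5/2) (m(B) = B²*√B = B^(5/2))
J = -49*√7 (J = -7^(5/2) = -49*√7 ≈ -129.64)
J³ = (-49*√7)³ = -823543*√7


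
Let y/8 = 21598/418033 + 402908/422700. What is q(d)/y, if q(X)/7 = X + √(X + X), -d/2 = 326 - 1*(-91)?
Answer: -128948685205725/177558314564 + 309229460925*I*√417/177558314564 ≈ -726.23 + 35.564*I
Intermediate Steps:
d = -834 (d = -2*(326 - 1*(-91)) = -2*(326 + 91) = -2*417 = -834)
y = 355116629128/44175637275 (y = 8*(21598/418033 + 402908/422700) = 8*(21598*(1/418033) + 402908*(1/422700)) = 8*(21598/418033 + 100727/105675) = 8*(44389578641/44175637275) = 355116629128/44175637275 ≈ 8.0387)
q(X) = 7*X + 7*√2*√X (q(X) = 7*(X + √(X + X)) = 7*(X + √(2*X)) = 7*(X + √2*√X) = 7*X + 7*√2*√X)
q(d)/y = (7*(-834) + 7*√2*√(-834))/(355116629128/44175637275) = (-5838 + 7*√2*(I*√834))*(44175637275/355116629128) = (-5838 + 14*I*√417)*(44175637275/355116629128) = -128948685205725/177558314564 + 309229460925*I*√417/177558314564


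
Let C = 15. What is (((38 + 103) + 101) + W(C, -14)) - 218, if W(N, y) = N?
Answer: 39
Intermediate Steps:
(((38 + 103) + 101) + W(C, -14)) - 218 = (((38 + 103) + 101) + 15) - 218 = ((141 + 101) + 15) - 218 = (242 + 15) - 218 = 257 - 218 = 39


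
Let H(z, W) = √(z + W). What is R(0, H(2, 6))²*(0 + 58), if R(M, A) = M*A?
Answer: 0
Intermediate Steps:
H(z, W) = √(W + z)
R(M, A) = A*M
R(0, H(2, 6))²*(0 + 58) = (√(6 + 2)*0)²*(0 + 58) = (√8*0)²*58 = ((2*√2)*0)²*58 = 0²*58 = 0*58 = 0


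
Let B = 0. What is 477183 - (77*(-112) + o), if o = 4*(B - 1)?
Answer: 485811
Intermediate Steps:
o = -4 (o = 4*(0 - 1) = 4*(-1) = -4)
477183 - (77*(-112) + o) = 477183 - (77*(-112) - 4) = 477183 - (-8624 - 4) = 477183 - 1*(-8628) = 477183 + 8628 = 485811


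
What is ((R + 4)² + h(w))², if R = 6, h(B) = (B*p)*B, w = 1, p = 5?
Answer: 11025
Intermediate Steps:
h(B) = 5*B² (h(B) = (B*5)*B = (5*B)*B = 5*B²)
((R + 4)² + h(w))² = ((6 + 4)² + 5*1²)² = (10² + 5*1)² = (100 + 5)² = 105² = 11025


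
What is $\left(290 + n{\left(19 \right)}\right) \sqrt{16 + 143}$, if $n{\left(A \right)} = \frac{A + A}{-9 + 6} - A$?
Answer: $\frac{775 \sqrt{159}}{3} \approx 3257.5$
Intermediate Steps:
$n{\left(A \right)} = - \frac{5 A}{3}$ ($n{\left(A \right)} = \frac{2 A}{-3} - A = 2 A \left(- \frac{1}{3}\right) - A = - \frac{2 A}{3} - A = - \frac{5 A}{3}$)
$\left(290 + n{\left(19 \right)}\right) \sqrt{16 + 143} = \left(290 - \frac{95}{3}\right) \sqrt{16 + 143} = \left(290 - \frac{95}{3}\right) \sqrt{159} = \frac{775 \sqrt{159}}{3}$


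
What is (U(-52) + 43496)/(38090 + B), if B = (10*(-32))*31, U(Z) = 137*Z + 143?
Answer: 7303/5634 ≈ 1.2962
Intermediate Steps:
U(Z) = 143 + 137*Z
B = -9920 (B = -320*31 = -9920)
(U(-52) + 43496)/(38090 + B) = ((143 + 137*(-52)) + 43496)/(38090 - 9920) = ((143 - 7124) + 43496)/28170 = (-6981 + 43496)*(1/28170) = 36515*(1/28170) = 7303/5634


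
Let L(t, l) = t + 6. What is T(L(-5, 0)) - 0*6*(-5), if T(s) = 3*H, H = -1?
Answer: -3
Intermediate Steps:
L(t, l) = 6 + t
T(s) = -3 (T(s) = 3*(-1) = -3)
T(L(-5, 0)) - 0*6*(-5) = -3 - 0*6*(-5) = -3 - 0*(-5) = -3 - 1*0 = -3 + 0 = -3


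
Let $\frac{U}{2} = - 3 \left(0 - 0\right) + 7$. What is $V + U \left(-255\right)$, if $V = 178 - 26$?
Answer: $-3418$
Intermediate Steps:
$V = 152$ ($V = 178 - 26 = 152$)
$U = 14$ ($U = 2 \left(- 3 \left(0 - 0\right) + 7\right) = 2 \left(- 3 \left(0 + 0\right) + 7\right) = 2 \left(\left(-3\right) 0 + 7\right) = 2 \left(0 + 7\right) = 2 \cdot 7 = 14$)
$V + U \left(-255\right) = 152 + 14 \left(-255\right) = 152 - 3570 = -3418$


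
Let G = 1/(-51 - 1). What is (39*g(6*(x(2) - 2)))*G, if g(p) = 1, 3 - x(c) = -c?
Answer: -¾ ≈ -0.75000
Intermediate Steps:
x(c) = 3 + c (x(c) = 3 - (-1)*c = 3 + c)
G = -1/52 (G = 1/(-52) = -1/52 ≈ -0.019231)
(39*g(6*(x(2) - 2)))*G = (39*1)*(-1/52) = 39*(-1/52) = -¾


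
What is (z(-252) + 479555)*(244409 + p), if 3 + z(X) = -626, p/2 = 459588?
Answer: 557271109710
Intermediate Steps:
p = 919176 (p = 2*459588 = 919176)
z(X) = -629 (z(X) = -3 - 626 = -629)
(z(-252) + 479555)*(244409 + p) = (-629 + 479555)*(244409 + 919176) = 478926*1163585 = 557271109710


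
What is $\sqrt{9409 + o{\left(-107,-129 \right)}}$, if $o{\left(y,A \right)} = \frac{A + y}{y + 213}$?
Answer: $\frac{\sqrt{26423627}}{53} \approx 96.989$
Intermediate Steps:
$o{\left(y,A \right)} = \frac{A + y}{213 + y}$
$\sqrt{9409 + o{\left(-107,-129 \right)}} = \sqrt{9409 + \frac{-129 - 107}{213 - 107}} = \sqrt{9409 + \frac{1}{106} \left(-236\right)} = \sqrt{9409 - \frac{118}{53}} = \sqrt{\frac{498559}{53}} = \frac{\sqrt{26423627}}{53}$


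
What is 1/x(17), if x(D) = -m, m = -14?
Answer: 1/14 ≈ 0.071429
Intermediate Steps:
x(D) = 14 (x(D) = -1*(-14) = 14)
1/x(17) = 1/14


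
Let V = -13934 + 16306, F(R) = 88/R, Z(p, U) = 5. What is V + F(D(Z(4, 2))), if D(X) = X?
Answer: 11948/5 ≈ 2389.6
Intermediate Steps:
V = 2372
V + F(D(Z(4, 2))) = 2372 + 88/5 = 11948/5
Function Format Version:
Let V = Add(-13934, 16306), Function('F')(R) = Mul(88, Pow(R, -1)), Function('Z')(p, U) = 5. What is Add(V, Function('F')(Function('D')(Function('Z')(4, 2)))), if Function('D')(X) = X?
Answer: Rational(11948, 5) ≈ 2389.6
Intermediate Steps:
V = 2372
Add(V, Function('F')(Function('D')(Function('Z')(4, 2)))) = Add(2372, Mul(88, Pow(5, -1))) = Add(2372, Mul(88, Rational(1, 5))) = Add(2372, Rational(88, 5)) = Rational(11948, 5)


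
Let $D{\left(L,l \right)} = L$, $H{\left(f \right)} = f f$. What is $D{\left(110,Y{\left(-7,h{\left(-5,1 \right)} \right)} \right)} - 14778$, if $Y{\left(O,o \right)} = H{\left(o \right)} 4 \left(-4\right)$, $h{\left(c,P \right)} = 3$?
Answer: $-14668$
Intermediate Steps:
$H{\left(f \right)} = f^{2}$
$Y{\left(O,o \right)} = - 16 o^{2}$ ($Y{\left(O,o \right)} = o^{2} \cdot 4 \left(-4\right) = 4 o^{2} \left(-4\right) = - 16 o^{2}$)
$D{\left(110,Y{\left(-7,h{\left(-5,1 \right)} \right)} \right)} - 14778 = 110 - 14778 = -14668$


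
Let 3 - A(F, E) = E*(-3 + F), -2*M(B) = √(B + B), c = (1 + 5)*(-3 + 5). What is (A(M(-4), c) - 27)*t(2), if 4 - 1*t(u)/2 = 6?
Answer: -48 - 48*I*√2 ≈ -48.0 - 67.882*I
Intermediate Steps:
t(u) = -4 (t(u) = 8 - 2*6 = 8 - 12 = -4)
c = 12 (c = 6*2 = 12)
M(B) = -√2*√B/2 (M(B) = -√(B + B)/2 = -√2*√B/2)
A(F, E) = 3 - E*(-3 + F)
(A(M(-4), c) - 27)*t(2) = ((3 + 3*12 - 1*12*(-√2*√(-4)/2)) - 27)*(-4) = ((3 + 36 - 1*12*(-√2*2*I/2)) - 27)*(-4) = ((3 + 36 - 1*12*(-I*√2)) - 27)*(-4) = ((3 + 36 + 12*I*√2) - 27)*(-4) = ((39 + 12*I*√2) - 27)*(-4) = (12 + 12*I*√2)*(-4) = -48 - 48*I*√2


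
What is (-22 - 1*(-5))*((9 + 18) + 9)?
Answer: -612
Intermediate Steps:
(-22 - 1*(-5))*((9 + 18) + 9) = (-22 + 5)*(27 + 9) = -17*36 = -612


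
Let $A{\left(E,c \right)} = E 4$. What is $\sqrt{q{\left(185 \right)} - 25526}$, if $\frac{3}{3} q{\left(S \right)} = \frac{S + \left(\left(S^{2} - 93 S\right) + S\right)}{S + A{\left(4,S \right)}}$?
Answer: $\frac{2 i \sqrt{256945134}}{201} \approx 159.5 i$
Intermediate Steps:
$A{\left(E,c \right)} = 4 E$
$q{\left(S \right)} = \frac{S^{2} - 91 S}{16 + S}$ ($q{\left(S \right)} = \frac{S + \left(\left(S^{2} - 93 S\right) + S\right)}{S + 4 \cdot 4} = \frac{S + \left(S^{2} - 92 S\right)}{S + 16} = \frac{S^{2} - 91 S}{16 + S}$)
$\sqrt{q{\left(185 \right)} - 25526} = \sqrt{\frac{185 \left(-91 + 185\right)}{16 + 185} - 25526} = \sqrt{185 \cdot \frac{1}{201} \cdot 94 - 25526} = \sqrt{\frac{17390}{201} - 25526} = \sqrt{- \frac{5113336}{201}} = \frac{2 i \sqrt{256945134}}{201}$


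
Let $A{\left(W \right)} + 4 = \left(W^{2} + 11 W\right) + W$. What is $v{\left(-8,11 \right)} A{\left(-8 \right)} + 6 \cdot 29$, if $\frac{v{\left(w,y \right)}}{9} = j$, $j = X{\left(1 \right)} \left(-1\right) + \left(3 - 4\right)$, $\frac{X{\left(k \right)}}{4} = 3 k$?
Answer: $4386$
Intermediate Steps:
$X{\left(k \right)} = 12 k$ ($X{\left(k \right)} = 4 \cdot 3 k = 12 k$)
$A{\left(W \right)} = -4 + W^{2} + 12 W$ ($A{\left(W \right)} = -4 + \left(\left(W^{2} + 11 W\right) + W\right) = -4 + \left(W^{2} + 12 W\right) = -4 + W^{2} + 12 W$)
$j = -13$ ($j = 12 \cdot 1 \left(-1\right) + \left(3 - 4\right) = 12 \left(-1\right) - 1 = -12 - 1 = -13$)
$v{\left(w,y \right)} = -117$ ($v{\left(w,y \right)} = 9 \left(-13\right) = -117$)
$v{\left(-8,11 \right)} A{\left(-8 \right)} + 6 \cdot 29 = - 117 \left(-4 + \left(-8\right)^{2} + 12 \left(-8\right)\right) + 6 \cdot 29 = - 117 \left(-4 + 64 - 96\right) + 174 = \left(-117\right) \left(-36\right) + 174 = 4212 + 174 = 4386$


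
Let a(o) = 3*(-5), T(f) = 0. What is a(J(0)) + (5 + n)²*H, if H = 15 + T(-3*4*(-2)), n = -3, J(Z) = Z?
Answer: 45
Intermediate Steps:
a(o) = -15
H = 15 (H = 15 + 0 = 15)
a(J(0)) + (5 + n)²*H = -15 + (5 - 3)²*15 = -15 + 2²*15 = -15 + 4*15 = -15 + 60 = 45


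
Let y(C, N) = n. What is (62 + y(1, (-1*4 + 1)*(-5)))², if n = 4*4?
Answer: 6084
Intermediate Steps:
n = 16
y(C, N) = 16
(62 + y(1, (-1*4 + 1)*(-5)))² = (62 + 16)² = 78² = 6084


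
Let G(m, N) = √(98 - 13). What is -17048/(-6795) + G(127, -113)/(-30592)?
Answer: 17048/6795 - √85/30592 ≈ 2.5086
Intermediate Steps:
G(m, N) = √85
-17048/(-6795) + G(127, -113)/(-30592) = -17048/(-6795) + √85/(-30592) = -17048*(-1/6795) + √85*(-1/30592) = 17048/6795 - √85/30592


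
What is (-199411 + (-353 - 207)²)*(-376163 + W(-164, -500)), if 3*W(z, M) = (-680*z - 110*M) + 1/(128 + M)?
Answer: -13620938527547/372 ≈ -3.6615e+10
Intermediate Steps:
W(z, M) = -680*z/3 - 110*M/3 + 1/(3*(128 + M)) (W(z, M) = ((-680*z - 110*M) + 1/(128 + M))/3 = (1/(128 + M) - 680*z - 110*M)/3 = -680*z/3 - 110*M/3 + 1/(3*(128 + M)))
(-199411 + (-353 - 207)²)*(-376163 + W(-164, -500)) = (-199411 + (-353 - 207)²)*(-376163 + (1 - 87040*(-164) - 14080*(-500) - 110*(-500)² - 680*(-500)*(-164))/(3*(128 - 500))) = (-199411 + (-560)²)*(-376163 + (⅓)*(1 + 14274560 + 7040000 - 110*250000 - 55760000)/(-372)) = (-199411 + 313600)*(-376163 + (⅓)*(-1/372)*(1 + 14274560 + 7040000 - 27500000 - 55760000)) = 114189*(-376163 + (⅓)*(-1/372)*(-61945439)) = 114189*(-376163 + 61945439/1116) = 114189*(-357852469/1116) = -13620938527547/372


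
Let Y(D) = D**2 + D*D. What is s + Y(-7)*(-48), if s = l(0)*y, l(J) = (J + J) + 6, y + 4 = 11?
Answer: -4662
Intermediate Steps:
y = 7 (y = -4 + 11 = 7)
l(J) = 6 + 2*J (l(J) = 2*J + 6 = 6 + 2*J)
Y(D) = 2*D**2 (Y(D) = D**2 + D**2 = 2*D**2)
s = 42 (s = (6 + 2*0)*7 = (6 + 0)*7 = 6*7 = 42)
s + Y(-7)*(-48) = 42 + (2*(-7)**2)*(-48) = 42 + (2*49)*(-48) = 42 + 98*(-48) = 42 - 4704 = -4662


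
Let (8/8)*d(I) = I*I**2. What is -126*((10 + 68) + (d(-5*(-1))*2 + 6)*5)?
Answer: -171108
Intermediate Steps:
d(I) = I**3 (d(I) = I*I**2 = I**3)
-126*((10 + 68) + (d(-5*(-1))*2 + 6)*5) = -126*((10 + 68) + ((-5*(-1))**3*2 + 6)*5) = -126*(78 + (5**3*2 + 6)*5) = -126*(78 + (125*2 + 6)*5) = -126*(78 + (250 + 6)*5) = -126*(78 + 256*5) = -126*(78 + 1280) = -126*1358 = -171108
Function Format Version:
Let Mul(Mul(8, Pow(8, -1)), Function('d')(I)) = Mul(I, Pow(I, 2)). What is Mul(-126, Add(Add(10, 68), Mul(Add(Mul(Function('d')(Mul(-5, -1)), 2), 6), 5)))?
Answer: -171108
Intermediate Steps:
Function('d')(I) = Pow(I, 3) (Function('d')(I) = Mul(I, Pow(I, 2)) = Pow(I, 3))
Mul(-126, Add(Add(10, 68), Mul(Add(Mul(Function('d')(Mul(-5, -1)), 2), 6), 5))) = Mul(-126, Add(Add(10, 68), Mul(Add(Mul(Pow(Mul(-5, -1), 3), 2), 6), 5))) = Mul(-126, Add(78, Mul(Add(Mul(Pow(5, 3), 2), 6), 5))) = Mul(-126, Add(78, Mul(Add(Mul(125, 2), 6), 5))) = Mul(-126, Add(78, Mul(Add(250, 6), 5))) = Mul(-126, Add(78, Mul(256, 5))) = Mul(-126, Add(78, 1280)) = Mul(-126, 1358) = -171108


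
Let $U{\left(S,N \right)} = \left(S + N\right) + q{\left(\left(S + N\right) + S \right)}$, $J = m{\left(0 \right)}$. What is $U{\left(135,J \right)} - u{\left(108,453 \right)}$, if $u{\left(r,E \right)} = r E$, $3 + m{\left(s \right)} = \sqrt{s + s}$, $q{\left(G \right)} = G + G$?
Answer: $-48258$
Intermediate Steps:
$q{\left(G \right)} = 2 G$
$m{\left(s \right)} = -3 + \sqrt{2} \sqrt{s}$ ($m{\left(s \right)} = -3 + \sqrt{s + s} = -3 + \sqrt{2 s} = -3 + \sqrt{2} \sqrt{s}$)
$J = -3$ ($J = -3 + \sqrt{2} \sqrt{0} = -3 + \sqrt{2} \cdot 0 = -3 + 0 = -3$)
$U{\left(S,N \right)} = 3 N + 5 S$ ($U{\left(S,N \right)} = \left(S + N\right) + 2 \left(\left(S + N\right) + S\right) = \left(N + S\right) + 2 \left(\left(N + S\right) + S\right) = \left(N + S\right) + 2 \left(N + 2 S\right) = \left(N + S\right) + \left(2 N + 4 S\right) = 3 N + 5 S$)
$u{\left(r,E \right)} = E r$
$U{\left(135,J \right)} - u{\left(108,453 \right)} = \left(3 \left(-3\right) + 5 \cdot 135\right) - 453 \cdot 108 = \left(-9 + 675\right) - 48924 = 666 - 48924 = -48258$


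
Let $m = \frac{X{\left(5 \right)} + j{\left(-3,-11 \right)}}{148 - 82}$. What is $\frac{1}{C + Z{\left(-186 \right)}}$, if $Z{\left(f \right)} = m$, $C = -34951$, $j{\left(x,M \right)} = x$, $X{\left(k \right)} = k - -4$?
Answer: $- \frac{11}{384460} \approx -2.8612 \cdot 10^{-5}$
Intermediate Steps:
$X{\left(k \right)} = 4 + k$ ($X{\left(k \right)} = k + 4 = 4 + k$)
$m = \frac{1}{11}$ ($m = \frac{\left(4 + 5\right) - 3}{148 - 82} = \frac{9 - 3}{66} = 6 \cdot \frac{1}{66} = \frac{1}{11} \approx 0.090909$)
$Z{\left(f \right)} = \frac{1}{11}$
$\frac{1}{C + Z{\left(-186 \right)}} = \frac{1}{-34951 + \frac{1}{11}} = \frac{1}{- \frac{384460}{11}} = - \frac{11}{384460}$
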